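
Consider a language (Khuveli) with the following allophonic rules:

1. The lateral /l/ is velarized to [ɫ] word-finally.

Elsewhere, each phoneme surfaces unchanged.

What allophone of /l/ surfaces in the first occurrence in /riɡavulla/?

[l]

/l/ (between /u/ and /l/) fails the environment for rule 1, so it stays [l].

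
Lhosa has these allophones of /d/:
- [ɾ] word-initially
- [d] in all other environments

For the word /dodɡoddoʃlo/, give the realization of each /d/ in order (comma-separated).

Occurrence 1 (position 1): word-initially → [ɾ].
Occurrence 2 (position 3): no conditioning environment matches → elsewhere allophone [d].
Occurrence 3 (position 6): no conditioning environment matches → elsewhere allophone [d].
Occurrence 4 (position 7): no conditioning environment matches → elsewhere allophone [d].

[ɾ], [d], [d], [d]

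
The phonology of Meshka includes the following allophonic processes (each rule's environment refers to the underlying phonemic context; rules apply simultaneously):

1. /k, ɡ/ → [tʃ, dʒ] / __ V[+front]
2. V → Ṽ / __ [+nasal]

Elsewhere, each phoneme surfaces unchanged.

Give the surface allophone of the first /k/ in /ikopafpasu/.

/k/ (between /i/ and /o/) is in the target of rule 1 but the environment (before a front vowel) is not met → [k].

[k]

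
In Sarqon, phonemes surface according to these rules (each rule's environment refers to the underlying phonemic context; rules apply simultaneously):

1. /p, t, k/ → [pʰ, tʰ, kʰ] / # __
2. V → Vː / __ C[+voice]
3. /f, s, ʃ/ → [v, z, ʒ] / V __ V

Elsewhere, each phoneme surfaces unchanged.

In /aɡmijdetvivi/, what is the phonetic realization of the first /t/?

[t]

/t/ (between /e/ and /v/) is in the target of rule 1 but the environment (word-initially) is not met → [t].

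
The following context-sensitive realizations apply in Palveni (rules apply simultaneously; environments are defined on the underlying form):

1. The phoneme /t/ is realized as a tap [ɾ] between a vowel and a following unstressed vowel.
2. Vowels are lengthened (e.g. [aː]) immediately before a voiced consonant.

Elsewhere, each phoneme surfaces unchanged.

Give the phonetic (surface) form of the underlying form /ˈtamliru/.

/t/ (word-initial) is in the target of rule 1 but the environment (between a vowel and a following unstressed vowel) is not met → [t].
/a/ meets the environment for rule 2 (before a voiced consonant) → [aː].
/i/ (between /l/ and /r/): before a voiced consonant, so rule 2 applies → [iː].
/u/ (word-final): rule 2 targets it, but not before a voiced consonant → unchanged [u].

[ˈtaːmliːru]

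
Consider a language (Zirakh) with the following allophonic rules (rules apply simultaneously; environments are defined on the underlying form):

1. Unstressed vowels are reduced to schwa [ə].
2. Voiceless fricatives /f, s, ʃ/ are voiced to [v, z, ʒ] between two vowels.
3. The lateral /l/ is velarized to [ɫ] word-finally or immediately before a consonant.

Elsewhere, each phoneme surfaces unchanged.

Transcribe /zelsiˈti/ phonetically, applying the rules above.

/z/ (word-initial): no rule targets it → [z].
/e/ — between /z/ and /l/, in an unstressed syllable — surfaces as [ə] (rule 1).
/l/ (between /e/ and /s/): word-finally or immediately before a consonant, so rule 3 applies → [ɫ].
/s/ (between /l/ and /i/) fails the environment for rule 2, so it stays [s].
/i/ (between /s/ and /t/): in an unstressed syllable, so rule 1 applies → [ə].
/t/ stays [t].
/i/ (word-final) is in the target of rule 1 but the environment (in an unstressed syllable) is not met → [i].

[zəɫsəˈti]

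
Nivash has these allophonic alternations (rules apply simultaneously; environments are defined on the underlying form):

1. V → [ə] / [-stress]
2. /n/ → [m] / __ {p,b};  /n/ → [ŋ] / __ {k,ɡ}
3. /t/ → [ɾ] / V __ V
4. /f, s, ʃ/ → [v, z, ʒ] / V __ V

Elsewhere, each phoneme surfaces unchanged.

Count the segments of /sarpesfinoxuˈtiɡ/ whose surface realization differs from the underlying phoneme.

6

Segments that undergo a rule: /a/ → [ə] (rule 1); /e/ → [ə] (rule 1); /i/ → [ə] (rule 1); /o/ → [ə] (rule 1); /u/ → [ə] (rule 1); /t/ → [ɾ] (rule 3).
All other segments surface unchanged.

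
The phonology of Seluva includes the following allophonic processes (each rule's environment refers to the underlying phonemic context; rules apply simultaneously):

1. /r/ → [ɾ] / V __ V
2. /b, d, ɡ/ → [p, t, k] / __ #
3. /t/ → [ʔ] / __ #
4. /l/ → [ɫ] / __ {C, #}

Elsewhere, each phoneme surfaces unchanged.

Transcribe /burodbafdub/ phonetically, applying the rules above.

[buɾodbafdup]

/b/ (word-initial) is in the target of rule 2 but the environment (word-finally) is not met → [b].
/u/ (between /b/ and /r/): no rule targets it → [u].
Rule 1 applies to /r/ (between /u/ and /o/: between two vowels) → [ɾ].
/o/ stays [o].
/d/ (between /o/ and /b/) fails the environment for rule 2, so it stays [d].
/b/ — between /d/ and /a/; rule 2 does not apply here → [b].
/a/ (between /b/ and /f/): no rule targets it → [a].
/f/ (between /a/ and /d/) is unaffected → [f].
/d/ — between /f/ and /u/; rule 2 does not apply here → [d].
/u/ (between /d/ and /b/): no rule targets it → [u].
/b/ (word-final) occurs word-finally → [p] by rule 2.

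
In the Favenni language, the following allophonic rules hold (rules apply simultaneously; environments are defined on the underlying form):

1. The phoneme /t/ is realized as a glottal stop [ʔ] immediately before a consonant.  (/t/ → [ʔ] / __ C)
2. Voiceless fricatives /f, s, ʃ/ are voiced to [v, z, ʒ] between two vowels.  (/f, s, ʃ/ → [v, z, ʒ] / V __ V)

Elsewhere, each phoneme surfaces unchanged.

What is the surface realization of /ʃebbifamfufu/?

[ʃebbivamfuvu]

/ʃ/ (word-initial): rule 2 targets it, but not between two vowels → unchanged [ʃ].
/f/ (between /i/ and /a/) occurs between two vowels → [v] by rule 2.
/f/ (between /m/ and /u/) fails the environment for rule 2, so it stays [f].
/f/ meets the environment for rule 2 (between two vowels) → [v].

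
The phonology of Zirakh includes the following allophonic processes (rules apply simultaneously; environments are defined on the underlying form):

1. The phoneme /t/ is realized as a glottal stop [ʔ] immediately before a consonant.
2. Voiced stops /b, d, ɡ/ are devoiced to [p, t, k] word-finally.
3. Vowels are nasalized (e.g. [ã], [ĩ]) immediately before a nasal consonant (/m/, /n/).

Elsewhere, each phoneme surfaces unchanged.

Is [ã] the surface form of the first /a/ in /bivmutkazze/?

No

/a/ (between /k/ and /z/) is in the target of rule 3 but the environment (before a nasal consonant) is not met → [a].
The actual realization is [a], not [ã].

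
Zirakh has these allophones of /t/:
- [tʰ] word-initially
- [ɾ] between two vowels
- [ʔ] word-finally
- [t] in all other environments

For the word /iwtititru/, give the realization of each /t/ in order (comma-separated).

Occurrence 1 (position 3): no conditioning environment matches → elsewhere allophone [t].
Occurrence 2 (position 5): between two vowels → [ɾ].
Occurrence 3 (position 7): no conditioning environment matches → elsewhere allophone [t].

[t], [ɾ], [t]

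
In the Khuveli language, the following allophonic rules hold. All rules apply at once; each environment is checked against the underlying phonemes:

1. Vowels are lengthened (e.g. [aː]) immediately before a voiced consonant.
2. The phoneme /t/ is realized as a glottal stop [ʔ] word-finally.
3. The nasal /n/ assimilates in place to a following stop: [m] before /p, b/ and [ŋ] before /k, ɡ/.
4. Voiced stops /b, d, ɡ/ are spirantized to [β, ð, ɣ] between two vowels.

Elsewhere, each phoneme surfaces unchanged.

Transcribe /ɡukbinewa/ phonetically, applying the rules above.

/ɡ/ (word-initial): rule 4 targets it, but not between two vowels → unchanged [ɡ].
/u/ (between /ɡ/ and /k/): rule 1 targets it, but not before a voiced consonant → unchanged [u].
/k/ — not in any rule's target class → [k].
/b/ (between /k/ and /i/) fails the environment for rule 4, so it stays [b].
/i/ (between /b/ and /n/): before a voiced consonant, so rule 1 applies → [iː].
/n/ (between /i/ and /e/): rule 3 targets it, but not before a labial or velar stop → unchanged [n].
/e/ — between /n/ and /w/, before a voiced consonant — surfaces as [eː] (rule 1).
/w/ (between /e/ and /a/): no rule targets it → [w].
/a/ (word-final) fails the environment for rule 1, so it stays [a].

[ɡukbiːneːwa]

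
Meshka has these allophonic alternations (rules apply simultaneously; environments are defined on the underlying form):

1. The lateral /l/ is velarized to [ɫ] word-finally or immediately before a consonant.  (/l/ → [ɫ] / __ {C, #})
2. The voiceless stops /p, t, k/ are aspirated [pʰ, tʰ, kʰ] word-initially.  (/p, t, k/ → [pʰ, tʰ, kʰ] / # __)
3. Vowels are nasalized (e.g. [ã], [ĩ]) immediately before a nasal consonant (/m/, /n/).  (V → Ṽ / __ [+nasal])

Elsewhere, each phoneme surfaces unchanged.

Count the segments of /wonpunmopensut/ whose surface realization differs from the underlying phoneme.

3

Segments that undergo a rule: /o/ → [õ] (rule 3); /u/ → [ũ] (rule 3); /e/ → [ẽ] (rule 3).
All other segments surface unchanged.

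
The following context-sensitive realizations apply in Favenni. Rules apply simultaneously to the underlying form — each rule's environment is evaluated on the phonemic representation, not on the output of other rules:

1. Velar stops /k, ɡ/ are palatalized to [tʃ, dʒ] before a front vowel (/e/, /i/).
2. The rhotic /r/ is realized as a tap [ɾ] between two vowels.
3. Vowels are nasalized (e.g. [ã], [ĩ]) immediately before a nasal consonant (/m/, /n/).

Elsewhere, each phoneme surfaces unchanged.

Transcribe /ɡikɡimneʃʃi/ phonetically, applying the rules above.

/ɡ/ — word-initial, before a front vowel — surfaces as [dʒ] (rule 1).
/i/ (between /ɡ/ and /k/) fails the environment for rule 3, so it stays [i].
/k/ (between /i/ and /ɡ/) is in the target of rule 1 but the environment (before a front vowel) is not met → [k].
/ɡ/ meets the environment for rule 1 (before a front vowel) → [dʒ].
/i/ (between /ɡ/ and /m/) occurs before a nasal consonant → [ĩ] by rule 3.
/m/ — not in any rule's target class → [m].
/n/ (between /m/ and /e/) is unaffected → [n].
/e/ — between /n/ and /ʃ/; rule 3 does not apply here → [e].
/ʃ/ stays [ʃ].
/ʃ/ stays [ʃ].
/i/ (word-final): rule 3 targets it, but not before a nasal consonant → unchanged [i].

[dʒikdʒĩmneʃʃi]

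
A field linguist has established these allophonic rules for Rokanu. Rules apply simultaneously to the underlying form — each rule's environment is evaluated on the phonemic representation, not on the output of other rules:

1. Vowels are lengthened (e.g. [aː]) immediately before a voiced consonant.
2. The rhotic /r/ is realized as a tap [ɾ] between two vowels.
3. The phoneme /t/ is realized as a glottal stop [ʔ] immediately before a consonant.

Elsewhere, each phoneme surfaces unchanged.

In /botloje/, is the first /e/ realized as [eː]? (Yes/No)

No

/e/ (word-final) is in the target of rule 1 but the environment (before a voiced consonant) is not met → [e].
The actual realization is [e], not [eː].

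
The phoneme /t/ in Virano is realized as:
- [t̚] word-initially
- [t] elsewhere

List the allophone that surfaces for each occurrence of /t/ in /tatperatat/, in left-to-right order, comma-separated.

[t̚], [t], [t], [t]

Occurrence 1 (position 1): word-initially → [t̚].
Occurrence 2 (position 3): no conditioning environment matches → elsewhere allophone [t].
Occurrence 3 (position 8): no conditioning environment matches → elsewhere allophone [t].
Occurrence 4 (position 10): no conditioning environment matches → elsewhere allophone [t].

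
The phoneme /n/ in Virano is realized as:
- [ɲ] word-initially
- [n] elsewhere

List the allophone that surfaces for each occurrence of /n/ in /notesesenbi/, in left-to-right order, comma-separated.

[ɲ], [n]

Occurrence 1 (position 1): word-initially → [ɲ].
Occurrence 2 (position 9): no conditioning environment matches → elsewhere allophone [n].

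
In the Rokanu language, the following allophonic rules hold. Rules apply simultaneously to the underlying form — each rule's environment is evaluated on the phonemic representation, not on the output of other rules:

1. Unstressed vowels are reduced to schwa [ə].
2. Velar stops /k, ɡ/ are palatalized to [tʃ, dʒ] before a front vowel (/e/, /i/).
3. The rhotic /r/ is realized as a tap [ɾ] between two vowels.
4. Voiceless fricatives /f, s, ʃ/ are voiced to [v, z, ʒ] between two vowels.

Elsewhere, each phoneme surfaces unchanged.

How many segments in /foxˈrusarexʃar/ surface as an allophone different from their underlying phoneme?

6

Segments that undergo a rule: /o/ → [ə] (rule 1); /s/ → [z] (rule 4); /a/ → [ə] (rule 1); /r/ → [ɾ] (rule 3); /e/ → [ə] (rule 1); /a/ → [ə] (rule 1).
All other segments surface unchanged.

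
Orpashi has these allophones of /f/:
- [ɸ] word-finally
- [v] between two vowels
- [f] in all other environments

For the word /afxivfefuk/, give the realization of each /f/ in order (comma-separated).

[f], [f], [v]

Occurrence 1 (position 2): no conditioning environment matches → elsewhere allophone [f].
Occurrence 2 (position 6): no conditioning environment matches → elsewhere allophone [f].
Occurrence 3 (position 8): between two vowels → [v].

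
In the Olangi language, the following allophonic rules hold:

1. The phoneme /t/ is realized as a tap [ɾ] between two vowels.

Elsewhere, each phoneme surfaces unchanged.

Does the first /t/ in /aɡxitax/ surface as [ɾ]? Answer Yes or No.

Yes

/t/ (between /i/ and /a/) occurs between two vowels → [ɾ] by rule 1.
The actual realization is [ɾ], which matches [ɾ].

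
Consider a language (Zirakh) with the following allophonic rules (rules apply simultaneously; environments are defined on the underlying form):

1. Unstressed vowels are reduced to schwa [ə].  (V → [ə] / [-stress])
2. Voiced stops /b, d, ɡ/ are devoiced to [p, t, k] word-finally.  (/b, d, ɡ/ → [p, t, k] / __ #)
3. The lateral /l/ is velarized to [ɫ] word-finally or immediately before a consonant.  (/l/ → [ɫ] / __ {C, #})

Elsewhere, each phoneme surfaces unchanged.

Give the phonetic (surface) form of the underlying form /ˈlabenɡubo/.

[ˈlabənɡəbə]

/l/ (word-initial) is in the target of rule 3 but the environment (word-finally or immediately before a consonant) is not met → [l].
/a/ (between /l/ and /b/): rule 1 targets it, but not in an unstressed syllable → unchanged [a].
/b/ — between /a/ and /e/; rule 2 does not apply here → [b].
/e/ (between /b/ and /n/): in an unstressed syllable, so rule 1 applies → [ə].
/ɡ/ (between /n/ and /u/) is in the target of rule 2 but the environment (word-finally) is not met → [ɡ].
/u/ — between /ɡ/ and /b/, in an unstressed syllable — surfaces as [ə] (rule 1).
/b/ (between /u/ and /o/) fails the environment for rule 2, so it stays [b].
Rule 1 applies to /o/ (word-final: in an unstressed syllable) → [ə].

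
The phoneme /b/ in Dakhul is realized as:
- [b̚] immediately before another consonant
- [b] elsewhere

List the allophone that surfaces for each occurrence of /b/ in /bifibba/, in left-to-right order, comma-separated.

[b], [b̚], [b]

Occurrence 1 (position 1): no conditioning environment matches → elsewhere allophone [b].
Occurrence 2 (position 5): immediately before another consonant → [b̚].
Occurrence 3 (position 6): no conditioning environment matches → elsewhere allophone [b].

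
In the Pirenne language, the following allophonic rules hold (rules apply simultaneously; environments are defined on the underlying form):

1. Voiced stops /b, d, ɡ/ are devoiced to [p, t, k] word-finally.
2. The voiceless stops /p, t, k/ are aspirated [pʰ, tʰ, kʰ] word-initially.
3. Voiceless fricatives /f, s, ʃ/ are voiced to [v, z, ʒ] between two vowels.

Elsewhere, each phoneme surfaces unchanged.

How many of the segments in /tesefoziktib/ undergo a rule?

Segments that undergo a rule: /t/ → [tʰ] (rule 2); /s/ → [z] (rule 3); /f/ → [v] (rule 3); /b/ → [p] (rule 1).
All other segments surface unchanged.

4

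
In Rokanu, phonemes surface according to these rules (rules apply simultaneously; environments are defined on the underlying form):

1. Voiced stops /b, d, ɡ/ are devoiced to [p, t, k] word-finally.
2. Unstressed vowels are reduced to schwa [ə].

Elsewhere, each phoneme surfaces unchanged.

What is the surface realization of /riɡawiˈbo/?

/r/ stays [r].
Rule 2 applies to /i/ (between /r/ and /ɡ/: in an unstressed syllable) → [ə].
/ɡ/ — between /i/ and /a/; rule 1 does not apply here → [ɡ].
/a/ meets the environment for rule 2 (in an unstressed syllable) → [ə].
/w/ (between /a/ and /i/): no rule targets it → [w].
Rule 2 applies to /i/ (between /w/ and /b/: in an unstressed syllable) → [ə].
/b/ (between /i/ and /o/): rule 1 targets it, but not word-finally → unchanged [b].
/o/ (word-final) is in the target of rule 2 but the environment (in an unstressed syllable) is not met → [o].

[rəɡəwəˈbo]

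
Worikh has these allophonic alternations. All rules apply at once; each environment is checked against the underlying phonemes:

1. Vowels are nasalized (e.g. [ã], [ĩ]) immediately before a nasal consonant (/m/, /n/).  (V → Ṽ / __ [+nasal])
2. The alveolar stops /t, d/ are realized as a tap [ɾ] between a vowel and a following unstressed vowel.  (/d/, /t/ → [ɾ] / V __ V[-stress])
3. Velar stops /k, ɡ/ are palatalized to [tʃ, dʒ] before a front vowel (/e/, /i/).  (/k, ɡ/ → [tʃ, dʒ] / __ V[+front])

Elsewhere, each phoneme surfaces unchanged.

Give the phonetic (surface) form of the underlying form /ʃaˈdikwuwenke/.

[ʃaˈdikwuwẽntʃe]

/ʃ/ (word-initial) is unaffected → [ʃ].
/a/ (between /ʃ/ and /d/): rule 1 targets it, but not before a nasal consonant → unchanged [a].
/d/ (between /a/ and /i/): rule 2 targets it, but not between a vowel and a following unstressed vowel → unchanged [d].
/i/ (between /d/ and /k/) is in the target of rule 1 but the environment (before a nasal consonant) is not met → [i].
/k/ (between /i/ and /w/) fails the environment for rule 3, so it stays [k].
/w/ (between /k/ and /u/) is unaffected → [w].
/u/ (between /w/ and /w/) fails the environment for rule 1, so it stays [u].
/w/ (between /u/ and /e/): no rule targets it → [w].
/e/ (between /w/ and /n/): before a nasal consonant, so rule 1 applies → [ẽ].
/n/ (between /e/ and /k/): no rule targets it → [n].
/k/ (between /n/ and /e/) occurs before a front vowel → [tʃ] by rule 3.
/e/ — word-final; rule 1 does not apply here → [e].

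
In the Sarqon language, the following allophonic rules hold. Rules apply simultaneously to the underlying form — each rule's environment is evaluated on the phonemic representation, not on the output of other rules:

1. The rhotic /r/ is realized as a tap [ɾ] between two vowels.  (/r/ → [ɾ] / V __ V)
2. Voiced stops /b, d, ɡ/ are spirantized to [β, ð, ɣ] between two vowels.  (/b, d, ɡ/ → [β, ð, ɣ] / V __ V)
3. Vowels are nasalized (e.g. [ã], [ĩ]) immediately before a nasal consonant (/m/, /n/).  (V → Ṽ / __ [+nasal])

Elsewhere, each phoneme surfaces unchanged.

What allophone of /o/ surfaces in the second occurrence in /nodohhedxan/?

[o]

/o/ (between /d/ and /h/) fails the environment for rule 3, so it stays [o].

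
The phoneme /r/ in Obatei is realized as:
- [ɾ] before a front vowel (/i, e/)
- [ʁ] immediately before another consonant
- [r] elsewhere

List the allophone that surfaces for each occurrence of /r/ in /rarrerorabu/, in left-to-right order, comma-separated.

Occurrence 1 (position 1): no conditioning environment matches → elsewhere allophone [r].
Occurrence 2 (position 3): immediately before another consonant → [ʁ].
Occurrence 3 (position 4): before a front vowel (/i, e/) → [ɾ].
Occurrence 4 (position 6): no conditioning environment matches → elsewhere allophone [r].
Occurrence 5 (position 8): no conditioning environment matches → elsewhere allophone [r].

[r], [ʁ], [ɾ], [r], [r]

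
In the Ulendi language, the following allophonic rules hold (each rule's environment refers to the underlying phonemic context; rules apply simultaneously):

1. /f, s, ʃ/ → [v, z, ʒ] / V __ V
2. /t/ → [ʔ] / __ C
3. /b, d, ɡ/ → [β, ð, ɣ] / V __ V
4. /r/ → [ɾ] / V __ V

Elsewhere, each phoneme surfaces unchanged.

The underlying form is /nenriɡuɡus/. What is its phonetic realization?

/n/ (word-initial) is unaffected → [n].
/e/ — not in any rule's target class → [e].
/n/ stays [n].
/r/ (between /n/ and /i/): rule 4 targets it, but not between two vowels → unchanged [r].
/i/ — not in any rule's target class → [i].
/ɡ/ (between /i/ and /u/) occurs between two vowels → [ɣ] by rule 3.
/u/ stays [u].
/ɡ/ (between /u/ and /u/) occurs between two vowels → [ɣ] by rule 3.
/u/ (between /ɡ/ and /s/) is unaffected → [u].
/s/ — word-final; rule 1 does not apply here → [s].

[nenriɣuɣus]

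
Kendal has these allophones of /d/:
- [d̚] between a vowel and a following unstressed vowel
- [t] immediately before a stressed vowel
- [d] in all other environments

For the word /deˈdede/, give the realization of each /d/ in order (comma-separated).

Occurrence 1 (position 1): no conditioning environment matches → elsewhere allophone [d].
Occurrence 2 (position 3): immediately before a stressed vowel → [t].
Occurrence 3 (position 5): between a vowel and a following unstressed vowel → [d̚].

[d], [t], [d̚]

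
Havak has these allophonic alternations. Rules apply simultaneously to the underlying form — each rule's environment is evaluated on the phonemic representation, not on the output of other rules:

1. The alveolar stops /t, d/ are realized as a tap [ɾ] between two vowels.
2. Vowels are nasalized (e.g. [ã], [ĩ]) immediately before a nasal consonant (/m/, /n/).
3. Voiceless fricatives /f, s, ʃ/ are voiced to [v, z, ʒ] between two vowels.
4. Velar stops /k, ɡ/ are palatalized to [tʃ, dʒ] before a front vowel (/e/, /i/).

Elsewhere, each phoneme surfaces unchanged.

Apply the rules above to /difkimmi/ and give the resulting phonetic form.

/d/ — word-initial; rule 1 does not apply here → [d].
/i/ (between /d/ and /f/) is in the target of rule 2 but the environment (before a nasal consonant) is not met → [i].
/f/ (between /i/ and /k/): rule 3 targets it, but not between two vowels → unchanged [f].
/k/ (between /f/ and /i/): before a front vowel, so rule 4 applies → [tʃ].
/i/ (between /k/ and /m/) occurs before a nasal consonant → [ĩ] by rule 2.
/i/ (word-final) fails the environment for rule 2, so it stays [i].

[diftʃĩmmi]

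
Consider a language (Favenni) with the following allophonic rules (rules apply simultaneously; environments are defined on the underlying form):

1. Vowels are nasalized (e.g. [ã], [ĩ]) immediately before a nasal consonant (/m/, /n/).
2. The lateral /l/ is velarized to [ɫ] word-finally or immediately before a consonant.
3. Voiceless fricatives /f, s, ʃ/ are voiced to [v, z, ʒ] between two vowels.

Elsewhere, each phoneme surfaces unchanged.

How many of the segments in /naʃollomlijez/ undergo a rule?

3

Segments that undergo a rule: /ʃ/ → [ʒ] (rule 3); /l/ → [ɫ] (rule 2); /o/ → [õ] (rule 1).
All other segments surface unchanged.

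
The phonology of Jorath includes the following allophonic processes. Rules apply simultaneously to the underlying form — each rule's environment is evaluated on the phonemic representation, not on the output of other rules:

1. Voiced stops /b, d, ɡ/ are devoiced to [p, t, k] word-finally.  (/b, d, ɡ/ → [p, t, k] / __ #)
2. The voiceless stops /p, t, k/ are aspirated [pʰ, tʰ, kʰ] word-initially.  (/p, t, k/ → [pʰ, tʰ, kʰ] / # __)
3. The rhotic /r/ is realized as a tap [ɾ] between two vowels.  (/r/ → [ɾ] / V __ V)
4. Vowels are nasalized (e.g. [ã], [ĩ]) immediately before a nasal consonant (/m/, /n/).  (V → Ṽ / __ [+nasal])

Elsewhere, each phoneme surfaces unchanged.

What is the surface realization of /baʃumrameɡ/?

[baʃũmrãmek]

/b/ — word-initial; rule 1 does not apply here → [b].
/a/ (between /b/ and /ʃ/) is in the target of rule 4 but the environment (before a nasal consonant) is not met → [a].
/u/ meets the environment for rule 4 (before a nasal consonant) → [ũ].
/r/ (between /m/ and /a/) fails the environment for rule 3, so it stays [r].
/a/ meets the environment for rule 4 (before a nasal consonant) → [ã].
/e/ (between /m/ and /ɡ/) fails the environment for rule 4, so it stays [e].
Rule 1 applies to /ɡ/ (word-final: word-finally) → [k].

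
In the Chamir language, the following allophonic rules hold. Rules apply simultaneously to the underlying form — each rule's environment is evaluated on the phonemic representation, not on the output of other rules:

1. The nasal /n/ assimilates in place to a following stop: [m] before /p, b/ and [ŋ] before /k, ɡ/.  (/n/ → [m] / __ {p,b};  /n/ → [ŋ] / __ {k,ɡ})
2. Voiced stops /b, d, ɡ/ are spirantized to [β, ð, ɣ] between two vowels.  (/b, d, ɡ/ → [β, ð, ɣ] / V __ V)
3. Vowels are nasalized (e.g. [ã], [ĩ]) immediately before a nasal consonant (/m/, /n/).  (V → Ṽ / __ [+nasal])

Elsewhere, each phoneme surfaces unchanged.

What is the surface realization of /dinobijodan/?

/d/ (word-initial) fails the environment for rule 2, so it stays [d].
/i/ (between /d/ and /n/) occurs before a nasal consonant → [ĩ] by rule 3.
/n/ (between /i/ and /o/) fails the environment for rule 1, so it stays [n].
/o/ (between /n/ and /b/) fails the environment for rule 3, so it stays [o].
/b/ (between /o/ and /i/): between two vowels, so rule 2 applies → [β].
/i/ (between /b/ and /j/) fails the environment for rule 3, so it stays [i].
/o/ (between /j/ and /d/): rule 3 targets it, but not before a nasal consonant → unchanged [o].
/d/ — between /o/ and /a/, between two vowels — surfaces as [ð] (rule 2).
Rule 3 applies to /a/ (between /d/ and /n/: before a nasal consonant) → [ã].
/n/ — word-final; rule 1 does not apply here → [n].

[dĩnoβijoðãn]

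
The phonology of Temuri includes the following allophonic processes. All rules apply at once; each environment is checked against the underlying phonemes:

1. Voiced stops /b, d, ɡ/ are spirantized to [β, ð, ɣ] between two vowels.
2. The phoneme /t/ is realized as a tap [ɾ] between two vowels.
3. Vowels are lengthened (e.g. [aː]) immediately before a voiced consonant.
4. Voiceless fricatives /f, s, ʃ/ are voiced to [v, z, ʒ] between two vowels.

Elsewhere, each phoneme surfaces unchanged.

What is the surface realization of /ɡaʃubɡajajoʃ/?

[ɡaʒuːbɡaːjaːjoʃ]

/ɡ/ (word-initial): rule 1 targets it, but not between two vowels → unchanged [ɡ].
/a/ (between /ɡ/ and /ʃ/) fails the environment for rule 3, so it stays [a].
/ʃ/ (between /a/ and /u/): between two vowels, so rule 4 applies → [ʒ].
/u/ — between /ʃ/ and /b/, before a voiced consonant — surfaces as [uː] (rule 3).
/b/ (between /u/ and /ɡ/): rule 1 targets it, but not between two vowels → unchanged [b].
/ɡ/ (between /b/ and /a/) fails the environment for rule 1, so it stays [ɡ].
/a/ (between /ɡ/ and /j/): before a voiced consonant, so rule 3 applies → [aː].
/j/ (between /a/ and /a/) is unaffected → [j].
/a/ (between /j/ and /j/) occurs before a voiced consonant → [aː] by rule 3.
/j/ (between /a/ and /o/): no rule targets it → [j].
/o/ (between /j/ and /ʃ/) fails the environment for rule 3, so it stays [o].
/ʃ/ — word-final; rule 4 does not apply here → [ʃ].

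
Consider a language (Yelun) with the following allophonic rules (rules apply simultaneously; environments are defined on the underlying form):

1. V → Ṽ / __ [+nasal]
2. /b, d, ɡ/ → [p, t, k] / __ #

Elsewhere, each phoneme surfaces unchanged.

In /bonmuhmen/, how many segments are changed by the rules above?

2

Segments that undergo a rule: /o/ → [õ] (rule 1); /e/ → [ẽ] (rule 1).
All other segments surface unchanged.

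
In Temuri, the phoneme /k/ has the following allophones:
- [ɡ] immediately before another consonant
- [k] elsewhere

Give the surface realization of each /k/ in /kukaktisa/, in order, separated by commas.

Occurrence 1 (position 1): no conditioning environment matches → elsewhere allophone [k].
Occurrence 2 (position 3): no conditioning environment matches → elsewhere allophone [k].
Occurrence 3 (position 5): immediately before another consonant → [ɡ].

[k], [k], [ɡ]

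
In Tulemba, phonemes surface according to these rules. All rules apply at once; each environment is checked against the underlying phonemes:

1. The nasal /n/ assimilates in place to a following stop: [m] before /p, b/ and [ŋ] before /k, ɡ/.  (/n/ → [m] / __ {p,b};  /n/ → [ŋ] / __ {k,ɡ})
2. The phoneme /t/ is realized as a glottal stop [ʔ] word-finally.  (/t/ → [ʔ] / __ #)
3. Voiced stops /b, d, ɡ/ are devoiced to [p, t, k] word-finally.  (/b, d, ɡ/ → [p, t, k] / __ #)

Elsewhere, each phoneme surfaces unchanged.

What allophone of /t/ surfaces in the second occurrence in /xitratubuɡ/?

/t/ (between /a/ and /u/) is in the target of rule 2 but the environment (word-finally) is not met → [t].

[t]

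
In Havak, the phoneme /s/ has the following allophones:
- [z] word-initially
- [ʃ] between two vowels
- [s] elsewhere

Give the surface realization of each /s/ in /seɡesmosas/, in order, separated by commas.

[z], [s], [ʃ], [s]

Occurrence 1 (position 1): word-initially → [z].
Occurrence 2 (position 5): no conditioning environment matches → elsewhere allophone [s].
Occurrence 3 (position 8): between two vowels → [ʃ].
Occurrence 4 (position 10): no conditioning environment matches → elsewhere allophone [s].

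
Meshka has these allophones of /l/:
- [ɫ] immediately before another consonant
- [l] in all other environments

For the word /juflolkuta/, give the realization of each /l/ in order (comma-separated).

[l], [ɫ]

Occurrence 1 (position 4): no conditioning environment matches → elsewhere allophone [l].
Occurrence 2 (position 6): immediately before another consonant → [ɫ].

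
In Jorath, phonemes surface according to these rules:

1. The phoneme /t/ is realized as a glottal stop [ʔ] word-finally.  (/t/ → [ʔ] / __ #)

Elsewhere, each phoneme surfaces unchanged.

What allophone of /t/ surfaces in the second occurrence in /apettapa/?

/t/ (between /t/ and /a/) is in the target of rule 1 but the environment (word-finally) is not met → [t].

[t]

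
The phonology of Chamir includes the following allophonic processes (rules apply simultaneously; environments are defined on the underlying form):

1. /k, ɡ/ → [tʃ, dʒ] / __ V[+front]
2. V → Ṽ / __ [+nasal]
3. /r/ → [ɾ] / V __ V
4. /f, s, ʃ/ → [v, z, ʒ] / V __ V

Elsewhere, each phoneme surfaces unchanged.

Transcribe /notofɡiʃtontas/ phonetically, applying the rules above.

[notofdʒiʃtõntas]

/n/ stays [n].
/o/ (between /n/ and /t/) fails the environment for rule 2, so it stays [o].
/t/ (between /o/ and /o/): no rule targets it → [t].
/o/ — between /t/ and /f/; rule 2 does not apply here → [o].
/f/ — between /o/ and /ɡ/; rule 4 does not apply here → [f].
/ɡ/ — between /f/ and /i/, before a front vowel — surfaces as [dʒ] (rule 1).
/i/ (between /ɡ/ and /ʃ/) fails the environment for rule 2, so it stays [i].
/ʃ/ (between /i/ and /t/) fails the environment for rule 4, so it stays [ʃ].
/t/ (between /ʃ/ and /o/): no rule targets it → [t].
/o/ — between /t/ and /n/, before a nasal consonant — surfaces as [õ] (rule 2).
/n/ stays [n].
/t/ — not in any rule's target class → [t].
/a/ (between /t/ and /s/) fails the environment for rule 2, so it stays [a].
/s/ (word-final) is in the target of rule 4 but the environment (between two vowels) is not met → [s].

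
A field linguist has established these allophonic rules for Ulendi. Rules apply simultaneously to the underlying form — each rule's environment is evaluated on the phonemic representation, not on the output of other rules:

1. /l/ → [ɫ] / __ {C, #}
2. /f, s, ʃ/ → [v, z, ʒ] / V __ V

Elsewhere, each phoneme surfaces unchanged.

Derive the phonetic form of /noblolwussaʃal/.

/n/ stays [n].
/o/ (between /n/ and /b/) is unaffected → [o].
/b/ — not in any rule's target class → [b].
/l/ — between /b/ and /o/; rule 1 does not apply here → [l].
/o/ stays [o].
/l/ (between /o/ and /w/) occurs word-finally or immediately before a consonant → [ɫ] by rule 1.
/w/ (between /l/ and /u/): no rule targets it → [w].
/u/ — not in any rule's target class → [u].
/s/ (between /u/ and /s/) is in the target of rule 2 but the environment (between two vowels) is not met → [s].
/s/ (between /s/ and /a/) fails the environment for rule 2, so it stays [s].
/a/ (between /s/ and /ʃ/) is unaffected → [a].
/ʃ/ (between /a/ and /a/): between two vowels, so rule 2 applies → [ʒ].
/a/ (between /ʃ/ and /l/) is unaffected → [a].
Rule 1 applies to /l/ (word-final: word-finally or immediately before a consonant) → [ɫ].

[nobloɫwussaʒaɫ]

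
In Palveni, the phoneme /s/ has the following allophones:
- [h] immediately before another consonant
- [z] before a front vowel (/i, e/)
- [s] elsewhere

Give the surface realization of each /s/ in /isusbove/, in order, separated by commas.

Occurrence 1 (position 2): no conditioning environment matches → elsewhere allophone [s].
Occurrence 2 (position 4): immediately before another consonant → [h].

[s], [h]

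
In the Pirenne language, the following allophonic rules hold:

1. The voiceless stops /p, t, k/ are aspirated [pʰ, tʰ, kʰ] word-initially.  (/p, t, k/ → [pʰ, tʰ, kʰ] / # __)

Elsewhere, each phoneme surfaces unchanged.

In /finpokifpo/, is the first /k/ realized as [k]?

/k/ (between /o/ and /i/) fails the environment for rule 1, so it stays [k].
The actual realization is [k], which matches [k].

Yes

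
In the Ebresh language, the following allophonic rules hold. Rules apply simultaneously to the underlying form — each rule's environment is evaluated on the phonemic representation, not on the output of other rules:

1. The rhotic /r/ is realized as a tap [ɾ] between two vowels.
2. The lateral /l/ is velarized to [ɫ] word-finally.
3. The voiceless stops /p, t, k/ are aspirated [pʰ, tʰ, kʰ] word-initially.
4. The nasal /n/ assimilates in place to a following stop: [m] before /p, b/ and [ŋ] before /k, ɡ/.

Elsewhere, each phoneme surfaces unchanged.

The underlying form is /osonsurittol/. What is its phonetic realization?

[osonsuɾittoɫ]

/o/ (word-initial) is unaffected → [o].
/s/ (between /o/ and /o/) is unaffected → [s].
/o/ stays [o].
/n/ (between /o/ and /s/) fails the environment for rule 4, so it stays [n].
/s/ (between /n/ and /u/): no rule targets it → [s].
/u/ (between /s/ and /r/) is unaffected → [u].
/r/ (between /u/ and /i/) occurs between two vowels → [ɾ] by rule 1.
/i/ stays [i].
/t/ (between /i/ and /t/): rule 3 targets it, but not word-initially → unchanged [t].
/t/ (between /t/ and /o/) is in the target of rule 3 but the environment (word-initially) is not met → [t].
/o/ (between /t/ and /l/): no rule targets it → [o].
Rule 2 applies to /l/ (word-final: word-finally) → [ɫ].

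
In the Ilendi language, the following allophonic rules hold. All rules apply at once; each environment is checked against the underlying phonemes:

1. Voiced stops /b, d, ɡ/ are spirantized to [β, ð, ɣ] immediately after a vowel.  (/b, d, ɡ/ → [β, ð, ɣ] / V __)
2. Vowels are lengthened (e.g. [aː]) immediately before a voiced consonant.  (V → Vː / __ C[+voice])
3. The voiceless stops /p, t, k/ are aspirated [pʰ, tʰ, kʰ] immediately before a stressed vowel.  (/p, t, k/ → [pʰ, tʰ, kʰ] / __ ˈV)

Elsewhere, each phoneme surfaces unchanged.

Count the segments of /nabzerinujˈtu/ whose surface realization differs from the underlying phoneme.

Segments that undergo a rule: /a/ → [aː] (rule 2); /b/ → [β] (rule 1); /e/ → [eː] (rule 2); /i/ → [iː] (rule 2); /u/ → [uː] (rule 2); /t/ → [tʰ] (rule 3).
All other segments surface unchanged.

6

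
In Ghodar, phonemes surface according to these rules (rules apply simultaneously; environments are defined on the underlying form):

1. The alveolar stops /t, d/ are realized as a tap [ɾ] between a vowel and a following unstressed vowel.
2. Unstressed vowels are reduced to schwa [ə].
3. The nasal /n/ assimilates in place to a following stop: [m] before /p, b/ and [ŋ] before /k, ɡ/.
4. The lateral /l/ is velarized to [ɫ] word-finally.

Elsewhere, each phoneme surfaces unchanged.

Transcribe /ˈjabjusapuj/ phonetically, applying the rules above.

[ˈjabjəsəpəj]

/j/ stays [j].
/a/ (between /j/ and /b/) is in the target of rule 2 but the environment (in an unstressed syllable) is not met → [a].
/b/ (between /a/ and /j/): no rule targets it → [b].
/j/ (between /b/ and /u/): no rule targets it → [j].
/u/ (between /j/ and /s/): in an unstressed syllable, so rule 2 applies → [ə].
/s/ (between /u/ and /a/): no rule targets it → [s].
/a/ (between /s/ and /p/) occurs in an unstressed syllable → [ə] by rule 2.
/p/ (between /a/ and /u/): no rule targets it → [p].
/u/ (between /p/ and /j/) occurs in an unstressed syllable → [ə] by rule 2.
/j/ — not in any rule's target class → [j].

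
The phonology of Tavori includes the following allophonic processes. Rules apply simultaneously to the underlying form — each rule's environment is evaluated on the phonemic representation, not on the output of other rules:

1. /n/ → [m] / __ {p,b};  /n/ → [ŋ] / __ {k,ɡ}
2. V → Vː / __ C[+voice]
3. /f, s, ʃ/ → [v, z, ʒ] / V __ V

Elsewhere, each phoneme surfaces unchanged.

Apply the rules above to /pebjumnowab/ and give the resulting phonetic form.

/p/ (word-initial): no rule targets it → [p].
Rule 2 applies to /e/ (between /p/ and /b/: before a voiced consonant) → [eː].
/b/ (between /e/ and /j/): no rule targets it → [b].
/j/ — not in any rule's target class → [j].
/u/ (between /j/ and /m/): before a voiced consonant, so rule 2 applies → [uː].
/m/ stays [m].
/n/ (between /m/ and /o/) is in the target of rule 1 but the environment (before a labial or velar stop) is not met → [n].
/o/ meets the environment for rule 2 (before a voiced consonant) → [oː].
/w/ (between /o/ and /a/) is unaffected → [w].
/a/ (between /w/ and /b/): before a voiced consonant, so rule 2 applies → [aː].
/b/ (word-final) is unaffected → [b].

[peːbjuːmnoːwaːb]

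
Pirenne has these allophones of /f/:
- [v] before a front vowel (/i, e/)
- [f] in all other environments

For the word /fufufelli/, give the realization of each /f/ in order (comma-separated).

Occurrence 1 (position 1): no conditioning environment matches → elsewhere allophone [f].
Occurrence 2 (position 3): no conditioning environment matches → elsewhere allophone [f].
Occurrence 3 (position 5): before a front vowel (/i, e/) → [v].

[f], [f], [v]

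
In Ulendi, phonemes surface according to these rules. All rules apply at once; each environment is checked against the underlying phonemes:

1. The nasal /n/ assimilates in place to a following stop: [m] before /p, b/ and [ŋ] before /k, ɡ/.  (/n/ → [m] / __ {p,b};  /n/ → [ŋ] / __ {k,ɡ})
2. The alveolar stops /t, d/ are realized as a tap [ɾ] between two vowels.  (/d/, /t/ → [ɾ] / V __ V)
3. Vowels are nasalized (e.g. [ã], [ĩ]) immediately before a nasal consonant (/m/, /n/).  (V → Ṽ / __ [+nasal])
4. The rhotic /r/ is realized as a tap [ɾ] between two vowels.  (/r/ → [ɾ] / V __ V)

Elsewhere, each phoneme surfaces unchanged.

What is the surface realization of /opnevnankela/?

/o/ (word-initial): rule 3 targets it, but not before a nasal consonant → unchanged [o].
/p/ — not in any rule's target class → [p].
/n/ (between /p/ and /e/): rule 1 targets it, but not before a labial or velar stop → unchanged [n].
/e/ (between /n/ and /v/) fails the environment for rule 3, so it stays [e].
/v/ (between /e/ and /n/) is unaffected → [v].
/n/ (between /v/ and /a/) fails the environment for rule 1, so it stays [n].
/a/ — between /n/ and /n/, before a nasal consonant — surfaces as [ã] (rule 3).
/n/ (between /a/ and /k/) occurs before a labial or velar stop → [ŋ] by rule 1.
/k/ — not in any rule's target class → [k].
/e/ (between /k/ and /l/): rule 3 targets it, but not before a nasal consonant → unchanged [e].
/l/ (between /e/ and /a/): no rule targets it → [l].
/a/ (word-final): rule 3 targets it, but not before a nasal consonant → unchanged [a].

[opnevnãŋkela]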